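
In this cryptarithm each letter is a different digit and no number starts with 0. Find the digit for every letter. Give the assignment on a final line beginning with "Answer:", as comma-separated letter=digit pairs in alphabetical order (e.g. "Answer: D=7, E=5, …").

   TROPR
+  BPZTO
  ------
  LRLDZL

Step 1. [col 1: R + O ≡ L (mod 10)] several values work for L in column 1 (R + O ≡ L (mod 10), carry-in 0); try L=1, so L=1.
Step 2. [col 1: R + O ≡ L (mod 10)] no forcing yet in column 1 (carry-in 0); O=7 is free and consistent — try it ⇒ O=7.
Step 3. [col 1: R + O ≡ L (mod 10)] from column 1 (O=7, L=1, carry-in 0, digits 1,7 already taken and all letters distinct): R must equal 4 ⇒ R=4.
Step 4. [col 2: P + T ≡ Z (mod 10)] no forcing yet in column 2 (carry-in 1); T=5 is free and consistent — try it ⇒ T=5.
Step 5. [col 2: P + T ≡ Z (mod 10)] column 2 (P + T ≡ Z (mod 10), carry-in 1) doesn't pin P yet; pick P=6 and continue. So P=6.
Step 6. [col 2: P + T ≡ Z (mod 10)] in column 2 we have P+T≡Z with carry-in 1; given P=6, T=5 and digits 1,4,5,6,7 already taken and all letters distinct, that pins Z to 2. So Z=2.
Step 7. [col 3: O + Z ≡ D (mod 10)] column 3 reads O+Z+carry(1)=D with O=7, Z=2; with digits 1,2,4,5,6,7 already taken and all letters distinct, the only value for D is 0 ⇒ D=0.
Step 8. [col 5: T + B ≡ R (mod 10)] from column 5 (T=5, R=4, carry-in 1, digits 0,1,2,4,5,6,7 already taken and all letters distinct): B must equal 8 ⇒ B=8.

Answer: B=8, D=0, L=1, O=7, P=6, R=4, T=5, Z=2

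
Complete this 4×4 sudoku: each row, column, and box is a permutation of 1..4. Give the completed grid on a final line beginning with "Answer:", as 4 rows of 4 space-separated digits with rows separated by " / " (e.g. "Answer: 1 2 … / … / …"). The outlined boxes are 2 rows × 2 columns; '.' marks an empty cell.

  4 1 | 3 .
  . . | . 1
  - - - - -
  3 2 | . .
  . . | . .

Step 1. [r3c4∈{4}] r3c4 is down to just 4. So r3c4=4.
Step 2. [r1c4∈{2}] r1c4 has the single candidate 2 ⇒ r1c4=2.
Step 3. [r3c3∈{1}] r3c3 is down to just 1, so r3c3=1.
Step 4. [r4c4∈{3}] nothing but 3 survives at r4c4, so r4c4=3.
Step 5. [r4c1∈{1}] nothing but 1 survives at r4c1 ⇒ r4c1=1.
Step 6. [r4c2∈{4}] r4c2 has the single candidate 4, so r4c2=4.
Step 7. [r4c3∈{2}] r4c3 is down to just 2. So r4c3=2.
Step 8. [r2c2∈{3}] only 3 remains possible at r2c2, so r2c2=3.
Step 9. [r2c1∈{2}] r2c1 has the single candidate 2, so r2c1=2.
Step 10. [r2c3∈{4}] r2c3 has the single candidate 4. So r2c3=4.

Answer: 4 1 3 2 / 2 3 4 1 / 3 2 1 4 / 1 4 2 3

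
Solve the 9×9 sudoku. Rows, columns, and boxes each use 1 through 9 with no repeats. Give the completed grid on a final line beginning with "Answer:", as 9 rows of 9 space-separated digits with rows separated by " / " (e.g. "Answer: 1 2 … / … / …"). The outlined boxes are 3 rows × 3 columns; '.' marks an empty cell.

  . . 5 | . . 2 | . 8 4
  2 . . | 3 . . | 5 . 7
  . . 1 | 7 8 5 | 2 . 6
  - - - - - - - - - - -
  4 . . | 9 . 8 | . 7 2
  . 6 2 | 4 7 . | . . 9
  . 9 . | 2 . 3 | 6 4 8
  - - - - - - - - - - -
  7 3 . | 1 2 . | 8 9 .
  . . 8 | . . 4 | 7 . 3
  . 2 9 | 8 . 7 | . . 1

Step 1. [r4c5∈{1,5,6}] 6 has one home in row 4: r4c5. So r4c5=6.
Step 2. [r8c4∈{5,6}] in col 4, 5 fits only at r8c4. So r8c4=5.
Step 3. [r5c6∈{1}] r5c6's peers cover all but 1. So r5c6=1.
Step 4. [r1c7∈{1,3,9}] in col 7, 9 fits only at r1c7. So r1c7=9.
Step 5. [r9c1∈{5,6}] box 7 places 5 nowhere but r9c1 ⇒ r9c1=5.
Step 6. [r2c5∈{1,4,9}] in col 5, 4 fits only at r2c5 ⇒ r2c5=4.
Step 7. [r2c3∈{6}] nothing but 6 survives at r2c3 ⇒ r2c3=6.
Step 8. [r5c7∈{3}] r5c7 has the single candidate 3, so r5c7=3.
Step 9. [r6c1∈{1}] only 1 remains possible at r6c1. So r6c1=1.
Step 10. [r3c1∈{3,9}] 9 has one home in row 3: r3c1, so r3c1=9.
Step 11. [r9c8∈{6}] r9c8 has the single candidate 6. So r9c8=6.
Step 12. [r2c2∈{8}] r2c2's peers cover all but 8, so r2c2=8.
Step 13. [r4c2∈{5}] r4c2 is down to just 5 ⇒ r4c2=5.
Step 14. [r8c8∈{2}] r8c8 has the single candidate 2 ⇒ r8c8=2.
Step 15. [r9c7∈{4}] r9c7 is down to just 4. So r9c7=4.
Step 16. [r1c5∈{1}] only 1 remains possible at r1c5 ⇒ r1c5=1.
Step 17. [r3c2∈{4}] only 4 remains possible at r3c2 ⇒ r3c2=4.
Step 18. [r6c3∈{7}] r6c3 is down to just 7. So r6c3=7.
Step 19. [r2c8∈{1}] r2c8 has the single candidate 1. So r2c8=1.
Step 20. [r9c5∈{3}] r9c5 has the single candidate 3, so r9c5=3.
Step 21. [r1c2∈{7}] nothing but 7 survives at r1c2, so r1c2=7.
Step 22. [r8c5∈{9}] only 9 remains possible at r8c5 ⇒ r8c5=9.
Step 23. [r5c8∈{5}] r5c8 is down to just 5. So r5c8=5.
Step 24. [r7c3∈{4}] r7c3 has the single candidate 4 ⇒ r7c3=4.
Step 25. [r4c3∈{3}] r4c3 has the single candidate 3, so r4c3=3.
Step 26. [r3c8∈{3}] only 3 remains possible at r3c8 ⇒ r3c8=3.
Step 27. [r5c1∈{8}] r5c1 is down to just 8, so r5c1=8.
Step 28. [r4c7∈{1}] r4c7 has the single candidate 1 ⇒ r4c7=1.
Step 29. [r1c1∈{3}] r1c1 has the single candidate 3. So r1c1=3.
Step 30. [r7c6∈{6}] r7c6 has the single candidate 6 ⇒ r7c6=6.
Step 31. [r1c4∈{6}] nothing but 6 survives at r1c4, so r1c4=6.
Step 32. [r7c9∈{5}] r7c9's peers cover all but 5, so r7c9=5.
Step 33. [r8c1∈{6}] nothing but 6 survives at r8c1, so r8c1=6.
Step 34. [r6c5∈{5}] nothing but 5 survives at r6c5, so r6c5=5.
Step 35. [r8c2∈{1}] only 1 remains possible at r8c2, so r8c2=1.
Step 36. [r2c6∈{9}] r2c6's peers cover all but 9, so r2c6=9.

Answer: 3 7 5 6 1 2 9 8 4 / 2 8 6 3 4 9 5 1 7 / 9 4 1 7 8 5 2 3 6 / 4 5 3 9 6 8 1 7 2 / 8 6 2 4 7 1 3 5 9 / 1 9 7 2 5 3 6 4 8 / 7 3 4 1 2 6 8 9 5 / 6 1 8 5 9 4 7 2 3 / 5 2 9 8 3 7 4 6 1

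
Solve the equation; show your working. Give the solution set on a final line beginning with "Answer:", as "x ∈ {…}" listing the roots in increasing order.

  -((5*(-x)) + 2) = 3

Step 1. [-((5*(-x)) + 2) = 3] LHS negated; negate both sides, so neg: (5*(-x)) + 2 = -3.
Step 2. [(5*(-x)) + 2 = -3] subtract 2: x sits inside (… + 2). So sub: 5*(-x) = -5.
Step 3. [5*(-x) = -5] LHS = 5·(…); ÷5 both sides. So div: -x = -1.
Step 4. [-x = -1] flip signs both sides ⇒ neg: x = 1.

Answer: x ∈ {1}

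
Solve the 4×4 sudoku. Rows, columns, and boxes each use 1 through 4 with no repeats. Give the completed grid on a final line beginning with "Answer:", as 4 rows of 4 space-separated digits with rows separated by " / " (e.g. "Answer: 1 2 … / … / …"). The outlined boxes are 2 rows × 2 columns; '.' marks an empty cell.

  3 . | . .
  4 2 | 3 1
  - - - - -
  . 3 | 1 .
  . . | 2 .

Step 1. [r3c4∈{4}] nothing but 4 survives at r3c4. So r3c4=4.
Step 2. [r4c1∈{1}] only 1 remains possible at r4c1, so r4c1=1.
Step 3. [r1c2∈{1}] only 1 remains possible at r1c2 ⇒ r1c2=1.
Step 4. [r4c2∈{4}] r4c2 has the single candidate 4, so r4c2=4.
Step 5. [r3c1∈{2}] r3c1 is down to just 2 ⇒ r3c1=2.
Step 6. [r1c4∈{2}] r1c4 is down to just 2 ⇒ r1c4=2.
Step 7. [r1c3∈{4}] r1c3 has the single candidate 4 ⇒ r1c3=4.
Step 8. [r4c4∈{3}] only 3 remains possible at r4c4. So r4c4=3.

Answer: 3 1 4 2 / 4 2 3 1 / 2 3 1 4 / 1 4 2 3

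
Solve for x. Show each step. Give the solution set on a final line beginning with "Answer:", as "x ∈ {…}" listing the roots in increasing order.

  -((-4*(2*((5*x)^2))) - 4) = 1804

Step 1. [-((-4*(2*((5*x)^2))) - 4) = 1804] LHS negated; negate both sides. So neg: (-4*(2*((5*x)^2))) - 4 = -1804.
Step 2. [(-4*(2*((5*x)^2))) - 4 = -1804] common factor -4 (LHS and -1804) — divide through, so factor: (2*((5*x)^2)) + 1 = 451.
Step 3. [(2*((5*x)^2)) + 1 = 451] the outer +1 inverts by subtracting 1. So sub: 2*((5*x)^2) = 450.
Step 4. [2*((5*x)^2) = 450] leading coefficient 2: divide by 2 ⇒ div: (5*x)^2 = 225.
Step 5. [(5*x)^2 = 225] LHS squared, RHS 225 ≥ 0: apply √ (±), so sqrt: 5*x = 15 or -15.
Step 6. [5*x = 15 or -15] divide by the outer 5. So div: x = 3 or -3.

Answer: x ∈ {-3, 3}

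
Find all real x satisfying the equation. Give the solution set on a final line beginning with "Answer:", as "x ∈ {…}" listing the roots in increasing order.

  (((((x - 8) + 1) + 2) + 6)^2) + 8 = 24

Step 1. [(((((x - 8) + 1) + 2) + 6)^2) + 8 = 24] the outer +8 inverts by subtracting 8. So sub: ((((x - 8) + 1) + 2) + 6)^2 = 16.
Step 2. [((((x - 8) + 1) + 2) + 6)^2 = 16] √ both sides: 16 ≥ 0 gives two branches, so sqrt: (((x - 8) + 1) + 2) + 6 = 4 or -4.
Step 3. [(((x - 8) + 1) + 2) + 6 = 4 or -4] +6 is outermost — subtract 6 both sides ⇒ sub: ((x - 8) + 1) + 2 = -2 or -10.
Step 4. [((x - 8) + 1) + 2 = -2 or -10] subtract 2: x sits inside (… + 2), so sub: (x - 8) + 1 = -4 or -12.
Step 5. [(x - 8) + 1 = -4 or -12] +1 is outermost — subtract 1 both sides. So sub: x - 8 = -5 or -13.
Step 6. [x - 8 = -5 or -13] add 8: x sits inside (… - 8) ⇒ sub: x = 3 or -5.

Answer: x ∈ {-5, 3}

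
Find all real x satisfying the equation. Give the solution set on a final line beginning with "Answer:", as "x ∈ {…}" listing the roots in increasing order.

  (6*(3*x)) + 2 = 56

Step 1. [(6*(3*x)) + 2 = 56] +2 is outermost — subtract 2 both sides ⇒ sub: 6*(3*x) = 54.
Step 2. [6*(3*x) = 54] leading coefficient 6: divide by 6. So div: 3*x = 9.
Step 3. [3*x = 9] leading coefficient 3: divide by 3 ⇒ div: x = 3.

Answer: x ∈ {3}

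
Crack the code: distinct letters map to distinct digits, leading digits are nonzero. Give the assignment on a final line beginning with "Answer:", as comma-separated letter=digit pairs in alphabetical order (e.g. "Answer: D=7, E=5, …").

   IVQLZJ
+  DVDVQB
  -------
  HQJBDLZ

Step 1. [col 1: J + B ≡ Z (mod 10)] column 1 (J + B ≡ Z (mod 10), carry-in 0) doesn't pin J yet; pick J=5 and continue. So J=5.
Step 2. [H] adding two 6-digit numbers gives at most 6+1 digits, and here it does — H is that final carry and must be 1. So H=1.
Step 3. [col 1: J + B ≡ Z (mod 10)] column 1 (J + B ≡ Z (mod 10), carry-in 0) doesn't pin Z yet; pick Z=8 and continue ⇒ Z=8.
Step 4. [col 1: J + B ≡ Z (mod 10)] in column 1 we have J+B≡Z with carry-in 0; given J=5, Z=8 and digits 1,5,8 already taken and all letters distinct, that pins B to 3, so B=3.
Step 5. [col 2: Z + Q ≡ L (mod 10)] column 2 (Z + Q ≡ L (mod 10), carry-in 0) doesn't pin L yet; pick L=4 and continue, so L=4.
Step 6. [col 2: Z + Q ≡ L (mod 10)] from column 2 (Z=8, L=4, carry-in 0, digits 1,3,4,5,8 already taken and all letters distinct): Q must equal 6, so Q=6.
Step 7. [col 3: L + V ≡ D (mod 10)] no forcing yet in column 3 (carry-in 1); V=2 is free and consistent — try it. So V=2.
Step 8. [col 3: L + V ≡ D (mod 10)] column 3 reads L+V+carry(1)=D with L=4, V=2; with digits 1,2,3,4,5,6,8 already taken and all letters distinct, the only value for D is 7 ⇒ D=7.
Step 9. [col 6: I + D ≡ Q (mod 10)] from column 6 (D=7, Q=6, carry-in 0, digits 1,2,3,4,5,6,7,8 already taken and all letters distinct): I must equal 9 ⇒ I=9.

Answer: B=3, D=7, H=1, I=9, J=5, L=4, Q=6, V=2, Z=8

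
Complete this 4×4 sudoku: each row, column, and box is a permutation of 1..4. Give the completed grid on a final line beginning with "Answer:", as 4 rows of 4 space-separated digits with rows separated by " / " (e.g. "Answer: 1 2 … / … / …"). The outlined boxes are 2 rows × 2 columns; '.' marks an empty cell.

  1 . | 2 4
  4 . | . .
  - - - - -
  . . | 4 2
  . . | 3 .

Step 1. [r2c4∈{1,3}] r2c4 is the only open cell in col 4 admitting 3, so r2c4=3.
Step 2. [r4c2∈{1,2,4}] across row 4, 4 lands solely at r4c2, so r4c2=4.
Step 3. [r3c1∈{3}] r3c1 has the single candidate 3 ⇒ r3c1=3.
Step 4. [r4c1∈{2}] only 2 remains possible at r4c1. So r4c1=2.
Step 5. [r2c3∈{1}] only 1 remains possible at r2c3, so r2c3=1.
Step 6. [r2c2∈{2}] nothing but 2 survives at r2c2. So r2c2=2.
Step 7. [r3c2∈{1}] only 1 remains possible at r3c2. So r3c2=1.
Step 8. [r1c2∈{3}] nothing but 3 survives at r1c2, so r1c2=3.
Step 9. [r4c4∈{1}] r4c4 has the single candidate 1, so r4c4=1.

Answer: 1 3 2 4 / 4 2 1 3 / 3 1 4 2 / 2 4 3 1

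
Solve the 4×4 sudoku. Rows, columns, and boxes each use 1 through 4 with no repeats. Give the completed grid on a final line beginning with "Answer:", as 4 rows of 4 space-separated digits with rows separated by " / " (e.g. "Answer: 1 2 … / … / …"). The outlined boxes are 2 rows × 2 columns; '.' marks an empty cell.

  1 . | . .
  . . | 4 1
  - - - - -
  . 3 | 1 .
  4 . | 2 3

Step 1. [r2c2∈{2}] only 2 remains possible at r2c2 ⇒ r2c2=2.
Step 2. [r1c4∈{2}] r1c4 has the single candidate 2, so r1c4=2.
Step 3. [r1c3∈{3}] only 3 remains possible at r1c3. So r1c3=3.
Step 4. [r2c1∈{3}] r2c1's peers cover all but 3. So r2c1=3.
Step 5. [r1c2∈{4}] r1c2 is down to just 4. So r1c2=4.
Step 6. [r4c2∈{1}] nothing but 1 survives at r4c2 ⇒ r4c2=1.
Step 7. [r3c4∈{4}] r3c4 has the single candidate 4, so r3c4=4.
Step 8. [r3c1∈{2}] r3c1's peers cover all but 2, so r3c1=2.

Answer: 1 4 3 2 / 3 2 4 1 / 2 3 1 4 / 4 1 2 3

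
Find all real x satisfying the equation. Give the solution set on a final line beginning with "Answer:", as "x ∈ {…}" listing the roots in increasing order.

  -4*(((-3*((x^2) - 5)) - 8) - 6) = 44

Step 1. [-4*(((-3*((x^2) - 5)) - 8) - 6) = 44] leading coefficient -4: divide by -4 ⇒ div: ((-3*((x^2) - 5)) - 8) - 6 = -11.
Step 2. [((-3*((x^2) - 5)) - 8) - 6 = -11] peel the -6: add 6 from each side, so sub: (-3*((x^2) - 5)) - 8 = -5.
Step 3. [(-3*((x^2) - 5)) - 8 = -5] add 8: x sits inside (… - 8). So sub: -3*((x^2) - 5) = 3.
Step 4. [-3*((x^2) - 5) = 3] divide by the outer -3 ⇒ div: (x^2) - 5 = -1.
Step 5. [(x^2) - 5 = -1] add 5: x sits inside (… - 5) ⇒ sub: x^2 = 4.
Step 6. [x^2 = 4] √ both sides: 4 ≥ 0 gives two branches, so sqrt: x = 2 or -2.

Answer: x ∈ {-2, 2}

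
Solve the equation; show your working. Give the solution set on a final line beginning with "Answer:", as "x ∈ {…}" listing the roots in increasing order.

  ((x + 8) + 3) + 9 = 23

Step 1. [((x + 8) + 3) + 9 = 23] +9 is outermost — subtract 9 both sides ⇒ sub: (x + 8) + 3 = 14.
Step 2. [(x + 8) + 3 = 14] +3 is outermost — subtract 3 both sides, so sub: x + 8 = 11.
Step 3. [x + 8 = 11] the outer +8 inverts by subtracting 8, so sub: x = 3.

Answer: x ∈ {3}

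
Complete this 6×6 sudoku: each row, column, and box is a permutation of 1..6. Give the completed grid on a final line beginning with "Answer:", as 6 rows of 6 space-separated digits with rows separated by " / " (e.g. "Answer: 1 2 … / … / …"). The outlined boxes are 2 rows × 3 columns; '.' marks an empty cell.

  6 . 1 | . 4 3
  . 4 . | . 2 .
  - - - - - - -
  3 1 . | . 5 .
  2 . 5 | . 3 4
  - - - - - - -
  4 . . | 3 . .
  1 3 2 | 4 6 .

Step 1. [r5c6∈{1,2,5}] across row 5, 2 lands solely at r5c6 ⇒ r5c6=2.
Step 2. [r3c6∈{6}] nothing but 6 survives at r3c6. So r3c6=6.
Step 3. [r1c4∈{5}] only 5 remains possible at r1c4. So r1c4=5.
Step 4. [r5c2∈{5,6}] in row 5, 5 fits only at r5c2, so r5c2=5.
Step 5. [r2c4∈{1,6}] 6 has one home in row 2: r2c4. So r2c4=6.
Step 6. [r3c4∈{2}] r3c4 has the single candidate 2 ⇒ r3c4=2.
Step 7. [r2c3∈{3}] only 3 remains possible at r2c3. So r2c3=3.
Step 8. [r3c3∈{4}] r3c3 has the single candidate 4. So r3c3=4.
Step 9. [r4c2∈{6}] r4c2 is down to just 6, so r4c2=6.
Step 10. [r2c6∈{1}] r2c6's peers cover all but 1, so r2c6=1.
Step 11. [r4c4∈{1}] r4c4 is down to just 1. So r4c4=1.
Step 12. [r5c5∈{1}] only 1 remains possible at r5c5 ⇒ r5c5=1.
Step 13. [r2c1∈{5}] r2c1 is down to just 5 ⇒ r2c1=5.
Step 14. [r1c2∈{2}] only 2 remains possible at r1c2, so r1c2=2.
Step 15. [r6c6∈{5}] nothing but 5 survives at r6c6, so r6c6=5.
Step 16. [r5c3∈{6}] r5c3 has the single candidate 6 ⇒ r5c3=6.

Answer: 6 2 1 5 4 3 / 5 4 3 6 2 1 / 3 1 4 2 5 6 / 2 6 5 1 3 4 / 4 5 6 3 1 2 / 1 3 2 4 6 5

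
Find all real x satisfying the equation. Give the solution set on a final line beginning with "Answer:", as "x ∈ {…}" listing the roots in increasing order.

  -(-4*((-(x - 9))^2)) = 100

Step 1. [-(-4*((-(x - 9))^2)) = 100] LHS negated; negate both sides. So neg: -4*((-(x - 9))^2) = -100.
Step 2. [-4*((-(x - 9))^2) = -100] -4 out front; divide by -4. So div: (-(x - 9))^2 = 25.
Step 3. [(-(x - 9))^2 = 25] LHS squared, RHS 25 ≥ 0: apply √ (±), so sqrt: -(x - 9) = 5 or -5.
Step 4. [-(x - 9) = 5 or -5] LHS negated; negate both sides ⇒ neg: x - 9 = -5 or 5.
Step 5. [x - 9 = -5 or 5] 9 comes off first (add 9) ⇒ sub: x = 4 or 14.

Answer: x ∈ {4, 14}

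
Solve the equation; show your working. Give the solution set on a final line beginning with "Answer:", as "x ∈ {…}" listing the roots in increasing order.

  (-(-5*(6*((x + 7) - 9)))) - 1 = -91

Step 1. [(-(-5*(6*((x + 7) - 9)))) - 1 = -91] 1 comes off first (add 1), so sub: -(-5*(6*((x + 7) - 9))) = -90.
Step 2. [-(-5*(6*((x + 7) - 9))) = -90] flip signs both sides ⇒ neg: -5*(6*((x + 7) - 9)) = 90.
Step 3. [-5*(6*((x + 7) - 9)) = 90] -5 out front; divide by -5 ⇒ div: 6*((x + 7) - 9) = -18.
Step 4. [6*((x + 7) - 9) = -18] leading coefficient 6: divide by 6. So div: (x + 7) - 9 = -3.
Step 5. [(x + 7) - 9 = -3] the outer -9 inverts by adding 9 ⇒ sub: x + 7 = 6.
Step 6. [x + 7 = 6] peel the +7: subtract 7 from each side ⇒ sub: x = -1.

Answer: x ∈ {-1}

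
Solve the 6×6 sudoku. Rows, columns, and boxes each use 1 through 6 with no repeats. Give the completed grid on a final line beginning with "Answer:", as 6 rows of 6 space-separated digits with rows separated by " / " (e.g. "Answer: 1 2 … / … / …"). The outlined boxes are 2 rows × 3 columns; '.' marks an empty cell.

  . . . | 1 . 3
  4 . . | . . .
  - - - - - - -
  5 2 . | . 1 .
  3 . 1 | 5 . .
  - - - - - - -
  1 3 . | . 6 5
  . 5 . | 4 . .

Step 1. [r1c2∈{6}] only 6 remains possible at r1c2. So r1c2=6.
Step 2. [r4c6∈{2,4,6}] across row 4, 6 lands solely at r4c6. So r4c6=6.
Step 3. [r2c6∈{2}] only 2 remains possible at r2c6. So r2c6=2.
Step 4. [r3c6∈{4}] only 4 remains possible at r3c6 ⇒ r3c6=4.
Step 5. [r6c1∈{2,6}] 6 has one home in col 1: r6c1 ⇒ r6c1=6.
Step 6. [r6c3∈{2}] r6c3 has the single candidate 2, so r6c3=2.
Step 7. [r2c5∈{5}] nothing but 5 survives at r2c5 ⇒ r2c5=5.
Step 8. [r6c6∈{1}] only 1 remains possible at r6c6. So r6c6=1.
Step 9. [r5c3∈{4}] r5c3's peers cover all but 4. So r5c3=4.
Step 10. [r2c2∈{1}] r2c2 is down to just 1. So r2c2=1.
Step 11. [r4c5∈{2}] r4c5 has the single candidate 2 ⇒ r4c5=2.
Step 12. [r3c4∈{3}] r3c4 is down to just 3. So r3c4=3.
Step 13. [r5c4∈{2}] nothing but 2 survives at r5c4. So r5c4=2.
Step 14. [r1c5∈{4}] r1c5 has the single candidate 4, so r1c5=4.
Step 15. [r1c3∈{5}] r1c3 is down to just 5. So r1c3=5.
Step 16. [r4c2∈{4}] only 4 remains possible at r4c2, so r4c2=4.
Step 17. [r3c3∈{6}] r3c3's peers cover all but 6. So r3c3=6.
Step 18. [r1c1∈{2}] nothing but 2 survives at r1c1, so r1c1=2.
Step 19. [r6c5∈{3}] r6c5 has the single candidate 3 ⇒ r6c5=3.
Step 20. [r2c4∈{6}] nothing but 6 survives at r2c4, so r2c4=6.
Step 21. [r2c3∈{3}] r2c3's peers cover all but 3 ⇒ r2c3=3.

Answer: 2 6 5 1 4 3 / 4 1 3 6 5 2 / 5 2 6 3 1 4 / 3 4 1 5 2 6 / 1 3 4 2 6 5 / 6 5 2 4 3 1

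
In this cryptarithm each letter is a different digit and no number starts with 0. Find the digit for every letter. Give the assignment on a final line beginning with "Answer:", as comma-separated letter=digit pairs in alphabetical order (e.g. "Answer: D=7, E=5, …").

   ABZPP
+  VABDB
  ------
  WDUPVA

Step 1. [W] adding two 5-digit numbers gives at most 5+1 digits, and here it does — W is that final carry and must be 1. So W=1.
Step 2. [col 1: P + B ≡ A (mod 10)] several values work for A in column 1 (P + B ≡ A (mod 10), carry-in 0); try A=3 ⇒ A=3.
Step 3. [col 1: P + B ≡ A (mod 10)] B=8 is one option consistent with column 1 (P + B ≡ A (mod 10), carry-in 0) — take it, so B=8.
Step 4. [col 1: P + B ≡ A (mod 10)] in column 1 we have P+B≡A with carry-in 0; given B=8, A=3 and digits 1,3,8 already taken and all letters distinct, that pins P to 5 ⇒ P=5.
Step 5. [col 2: P + D ≡ V (mod 10)] V=6 is one option consistent with column 2 (P + D ≡ V (mod 10), carry-in 1) — take it, so V=6.
Step 6. [col 2: P + D ≡ V (mod 10)] from column 2 (P=5, V=6, carry-in 1, digits 1,3,5,6,8 already taken and all letters distinct): D must equal 0 ⇒ D=0.
Step 7. [col 3: Z + B ≡ P (mod 10)] column 3 reads Z+B+carry(0)=P with B=8, P=5; with digits 0,1,3,5,6,8 already taken and all letters distinct, the only value for Z is 7, so Z=7.
Step 8. [col 4: B + A ≡ U (mod 10)] column 4: given B=8, A=3, carry-in 1, and digits 0,1,3,5,6,7,8 already taken and all letters distinct, B+A≡U (mod 10) forces U=2. So U=2.

Answer: A=3, B=8, D=0, P=5, U=2, V=6, W=1, Z=7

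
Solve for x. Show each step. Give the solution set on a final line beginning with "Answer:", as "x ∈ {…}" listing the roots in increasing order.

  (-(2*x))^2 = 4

Step 1. [(-(2*x))^2 = 4] 4 ≥ 0, LHS is (·)² — take ±√ ⇒ sqrt: -(2*x) = 2 or -2.
Step 2. [-(2*x) = 2 or -2] flip signs both sides ⇒ neg: 2*x = -2 or 2.
Step 3. [2*x = -2 or 2] divide by the outer 2. So div: x = -1 or 1.

Answer: x ∈ {-1, 1}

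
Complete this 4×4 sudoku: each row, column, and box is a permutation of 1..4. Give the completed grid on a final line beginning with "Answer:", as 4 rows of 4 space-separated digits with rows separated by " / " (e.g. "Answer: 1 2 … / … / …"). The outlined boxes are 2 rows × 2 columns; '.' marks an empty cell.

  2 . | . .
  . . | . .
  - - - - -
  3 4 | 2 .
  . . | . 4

Step 1. [r4c1∈{1}] r4c1 is down to just 1, so r4c1=1.
Step 2. [r1c3∈{1,3,4}] row 1 places 4 nowhere but r1c3, so r1c3=4.
Step 3. [r2c3∈{1,3}] across col 3, 1 lands solely at r2c3. So r2c3=1.
Step 4. [r1c4∈{3}] nothing but 3 survives at r1c4, so r1c4=3.
Step 5. [r2c2∈{3}] r2c2 is down to just 3, so r2c2=3.
Step 6. [r3c4∈{1}] only 1 remains possible at r3c4, so r3c4=1.
Step 7. [r2c1∈{4}] r2c1 has the single candidate 4. So r2c1=4.
Step 8. [r1c2∈{1}] r1c2's peers cover all but 1 ⇒ r1c2=1.
Step 9. [r4c2∈{2}] r4c2 has the single candidate 2 ⇒ r4c2=2.
Step 10. [r2c4∈{2}] nothing but 2 survives at r2c4. So r2c4=2.
Step 11. [r4c3∈{3}] r4c3 is down to just 3, so r4c3=3.

Answer: 2 1 4 3 / 4 3 1 2 / 3 4 2 1 / 1 2 3 4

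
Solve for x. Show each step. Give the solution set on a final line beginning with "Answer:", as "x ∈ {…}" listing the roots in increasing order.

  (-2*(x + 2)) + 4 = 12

Step 1. [(-2*(x + 2)) + 4 = 12] 4 comes off first (subtract 4). So sub: -2*(x + 2) = 8.
Step 2. [-2*(x + 2) = 8] divide by the outer -2 ⇒ div: x + 2 = -4.
Step 3. [x + 2 = -4] the outer +2 inverts by subtracting 2 ⇒ sub: x = -6.

Answer: x ∈ {-6}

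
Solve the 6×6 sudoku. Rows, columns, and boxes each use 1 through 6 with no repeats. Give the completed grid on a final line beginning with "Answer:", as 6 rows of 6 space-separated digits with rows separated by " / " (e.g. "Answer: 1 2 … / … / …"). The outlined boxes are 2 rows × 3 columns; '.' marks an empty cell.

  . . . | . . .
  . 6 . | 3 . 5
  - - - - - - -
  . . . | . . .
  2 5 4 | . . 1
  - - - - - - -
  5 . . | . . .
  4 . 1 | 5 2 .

Step 1. [r1c2∈{1,2,3,4}] in col 2, 4 fits only at r1c2. So r1c2=4.
Step 2. [r3c1∈{1,3,6}] col 1 places 6 nowhere but r3c1. So r3c1=6.
Step 3. [r3c3∈{3}] r3c3 has the single candidate 3 ⇒ r3c3=3.
Step 4. [r6c6∈{3,6}] row 6 places 6 nowhere but r6c6. So r6c6=6.
Step 5. [r2c5∈{1,4}] 4 has one home in row 2: r2c5. So r2c5=4.
Step 6. [r5c6∈{3,4}] col 6 places 3 nowhere but r5c6. So r5c6=3.
Step 7. [r1c6∈{2}] r1c6 has the single candidate 2, so r1c6=2.
Step 8. [r4c4∈{6}] only 6 remains possible at r4c4, so r4c4=6.
Step 9. [r1c4∈{1}] only 1 remains possible at r1c4. So r1c4=1.
Step 10. [r2c3∈{2}] only 2 remains possible at r2c3. So r2c3=2.
Step 11. [r5c4∈{4}] nothing but 4 survives at r5c4, so r5c4=4.
Step 12. [r3c2∈{1}] r3c2's peers cover all but 1. So r3c2=1.
Step 13. [r5c3∈{6}] r5c3 has the single candidate 6. So r5c3=6.
Step 14. [r5c2∈{2}] r5c2 has the single candidate 2, so r5c2=2.
Step 15. [r3c5∈{5}] r3c5 has the single candidate 5. So r3c5=5.
Step 16. [r1c1∈{3}] nothing but 3 survives at r1c1. So r1c1=3.
Step 17. [r5c5∈{1}] r5c5 is down to just 1. So r5c5=1.
Step 18. [r3c6∈{4}] r3c6 has the single candidate 4 ⇒ r3c6=4.
Step 19. [r1c3∈{5}] r1c3's peers cover all but 5, so r1c3=5.
Step 20. [r4c5∈{3}] nothing but 3 survives at r4c5. So r4c5=3.
Step 21. [r1c5∈{6}] nothing but 6 survives at r1c5. So r1c5=6.
Step 22. [r6c2∈{3}] only 3 remains possible at r6c2 ⇒ r6c2=3.
Step 23. [r3c4∈{2}] r3c4's peers cover all but 2. So r3c4=2.
Step 24. [r2c1∈{1}] r2c1 is down to just 1, so r2c1=1.

Answer: 3 4 5 1 6 2 / 1 6 2 3 4 5 / 6 1 3 2 5 4 / 2 5 4 6 3 1 / 5 2 6 4 1 3 / 4 3 1 5 2 6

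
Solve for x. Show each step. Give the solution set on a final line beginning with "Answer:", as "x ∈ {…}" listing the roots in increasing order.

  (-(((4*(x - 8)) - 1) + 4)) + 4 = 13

Step 1. [(-(((4*(x - 8)) - 1) + 4)) + 4 = 13] 4 comes off first (subtract 4). So sub: -(((4*(x - 8)) - 1) + 4) = 9.
Step 2. [-(((4*(x - 8)) - 1) + 4) = 9] flip signs both sides. So neg: ((4*(x - 8)) - 1) + 4 = -9.
Step 3. [((4*(x - 8)) - 1) + 4 = -9] the outer +4 inverts by subtracting 4. So sub: (4*(x - 8)) - 1 = -13.
Step 4. [(4*(x - 8)) - 1 = -13] 1 comes off first (add 1), so sub: 4*(x - 8) = -12.
Step 5. [4*(x - 8) = -12] LHS = 4·(…); ÷4 both sides ⇒ div: x - 8 = -3.
Step 6. [x - 8 = -3] peel the -8: add 8 from each side ⇒ sub: x = 5.

Answer: x ∈ {5}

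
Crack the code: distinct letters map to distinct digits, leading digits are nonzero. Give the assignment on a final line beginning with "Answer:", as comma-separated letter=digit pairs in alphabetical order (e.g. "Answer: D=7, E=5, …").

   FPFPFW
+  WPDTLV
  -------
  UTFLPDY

Step 1. [U] the sum has 7 digits but both addends have 6; that extra leading digit U is the final carry, namely 1, so U=1.
Step 2. [col 1: W + V ≡ Y (mod 10)] several values work for W in column 1 (W + V ≡ Y (mod 10), carry-in 0); try W=4 ⇒ W=4.
Step 3. [col 1: W + V ≡ Y (mod 10)] Y=6 is one option consistent with column 1 (W + V ≡ Y (mod 10), carry-in 0) — take it, so Y=6.
Step 4. [col 1: W + V ≡ Y (mod 10)] in column 1 we have W+V≡Y with carry-in 0; given W=4, Y=6 and digits 1,4,6 already taken and all letters distinct, that pins V to 2 ⇒ V=2.
Step 5. [col 2: F + L ≡ D (mod 10)] column 2 (F + L ≡ D (mod 10), carry-in 0) doesn't pin L yet; pick L=3 and continue, so L=3.
Step 6. [col 2: F + L ≡ D (mod 10)] several values work for D in column 2 (F + L ≡ D (mod 10), carry-in 0); try D=8 ⇒ D=8.
Step 7. [col 2: F + L ≡ D (mod 10)] column 2: given L=3, D=8, carry-in 0, and digits 1,2,3,4,6,8 already taken and all letters distinct, F+L≡D (mod 10) forces F=5 ⇒ F=5.
Step 8. [col 3: P + T ≡ P (mod 10)] from column 3 (nothing yet, carry-in 0, digits 1,2,3,4,5,6,8 already taken and all letters distinct): T must equal 0. So T=0.
Step 9. [col 3: P + T ≡ P (mod 10)] P=7 is one option consistent with column 3 (P + T ≡ P (mod 10), carry-in 0) — take it. So P=7.

Answer: D=8, F=5, L=3, P=7, T=0, U=1, V=2, W=4, Y=6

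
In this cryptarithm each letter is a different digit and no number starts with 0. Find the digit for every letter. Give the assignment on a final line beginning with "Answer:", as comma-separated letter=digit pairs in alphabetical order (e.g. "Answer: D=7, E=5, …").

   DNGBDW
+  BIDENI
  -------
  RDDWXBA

Step 1. [col 1: W + I ≡ A (mod 10)] A=2 is one option consistent with column 1 (W + I ≡ A (mod 10), carry-in 0) — take it ⇒ A=2.
Step 2. [col 1: W + I ≡ A (mod 10)] column 1 (W + I ≡ A (mod 10), carry-in 0) doesn't pin I yet; pick I=8 and continue, so I=8.
Step 3. [R] adding two 6-digit numbers gives at most 6+1 digits, and here it does — R is that final carry and must be 1 ⇒ R=1.
Step 4. [col 1: W + I ≡ A (mod 10)] column 1: given I=8, A=2, carry-in 0, and digits 1,2,8 already taken and all letters distinct, W+I≡A (mod 10) forces W=4 ⇒ W=4.
Step 5. [col 2: D + N ≡ B (mod 10)] column 2 (D + N ≡ B (mod 10), carry-in 1) doesn't pin D yet; pick D=3 and continue. So D=3.
Step 6. [col 2: D + N ≡ B (mod 10)] no forcing yet in column 2 (carry-in 1); B=9 is free and consistent — try it, so B=9.
Step 7. [col 2: D + N ≡ B (mod 10)] column 2: given D=3, B=9, carry-in 1, and digits 1,2,3,4,8,9 already taken and all letters distinct, D+N≡B (mod 10) forces N=5 ⇒ N=5.
Step 8. [col 3: B + E ≡ X (mod 10)] from column 3 (B=9, carry-in 0, digits 1,2,3,4,5,8,9 already taken and all letters distinct): E must equal 7, so E=7.
Step 9. [col 3: B + E ≡ X (mod 10)] in column 3 we have B+E≡X with carry-in 0; given B=9, E=7 and digits 1,2,3,4,5,7,8,9 already taken and all letters distinct, that pins X to 6, so X=6.
Step 10. [col 4: G + D ≡ W (mod 10)] from column 4 (D=3, W=4, carry-in 1, digits 1,2,3,4,5,6,7,8,9 already taken and all letters distinct): G must equal 0 ⇒ G=0.

Answer: A=2, B=9, D=3, E=7, G=0, I=8, N=5, R=1, W=4, X=6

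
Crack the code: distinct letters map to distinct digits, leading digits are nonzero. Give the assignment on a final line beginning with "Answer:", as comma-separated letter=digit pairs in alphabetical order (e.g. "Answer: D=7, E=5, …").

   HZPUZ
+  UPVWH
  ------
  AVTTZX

Step 1. [col 1: Z + H ≡ X (mod 10)] no forcing yet in column 1 (carry-in 0); X=7 is free and consistent — try it, so X=7.
Step 2. [col 1: Z + H ≡ X (mod 10)] several values work for Z in column 1 (Z + H ≡ X (mod 10), carry-in 0); try Z=3 ⇒ Z=3.
Step 3. [A] the sum has 6 digits but both addends have 5; that extra leading digit A is the final carry, namely 1, so A=1.
Step 4. [col 1: Z + H ≡ X (mod 10)] column 1: given Z=3, X=7, carry-in 0, and digits 1,3,7 already taken and all letters distinct, Z+H≡X (mod 10) forces H=4, so H=4.
Step 5. [col 2: U + W ≡ Z (mod 10)] no forcing yet in column 2 (carry-in 0); W=5 is free and consistent — try it. So W=5.
Step 6. [col 2: U + W ≡ Z (mod 10)] column 2: given W=5, Z=3, carry-in 0, and digits 1,3,4,5,7 already taken and all letters distinct, U+W≡Z (mod 10) forces U=8 ⇒ U=8.
Step 7. [col 3: P + V ≡ T (mod 10)] in column 3 we have P+V≡T with carry-in 1; given nothing yet and digits 1,3,4,5,7,8 already taken and all letters distinct, that pins T to 9 ⇒ T=9.
Step 8. [col 3: P + V ≡ T (mod 10)] several values work for V in column 3 (P + V ≡ T (mod 10), carry-in 1); try V=2, so V=2.
Step 9. [col 3: P + V ≡ T (mod 10)] from column 3 (V=2, T=9, carry-in 1, digits 1,2,3,4,5,7,8,9 already taken and all letters distinct): P must equal 6 ⇒ P=6.

Answer: A=1, H=4, P=6, T=9, U=8, V=2, W=5, X=7, Z=3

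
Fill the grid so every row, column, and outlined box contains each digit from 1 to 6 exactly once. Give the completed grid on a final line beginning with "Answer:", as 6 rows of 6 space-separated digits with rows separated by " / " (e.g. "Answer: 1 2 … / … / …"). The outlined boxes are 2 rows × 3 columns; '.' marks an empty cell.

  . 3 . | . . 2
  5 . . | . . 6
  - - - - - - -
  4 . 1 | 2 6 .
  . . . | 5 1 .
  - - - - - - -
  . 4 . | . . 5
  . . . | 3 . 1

Step 1. [r5c1∈{1,2,3,6}] row 5 places 1 nowhere but r5c1. So r5c1=1.
Step 2. [r4c1∈{2,3,6}] in col 1, 3 fits only at r4c1 ⇒ r4c1=3.
Step 3. [r6c1∈{2,6}] across col 1, 2 lands solely at r6c1, so r6c1=2.
Step 4. [r2c2∈{1,2}] 1 has one home in col 2: r2c2. So r2c2=1.
Step 5. [r2c4∈{4}] r2c4 has the single candidate 4, so r2c4=4.
Step 6. [r4c2∈{2,6}] 2 has one home in col 2: r4c2, so r4c2=2.
Step 7. [r4c3∈{6}] r4c3 has the single candidate 6, so r4c3=6.
Step 8. [r3c2∈{5}] r3c2 has the single candidate 5, so r3c2=5.
Step 9. [r4c6∈{4}] only 4 remains possible at r4c6, so r4c6=4.
Step 10. [r6c5∈{4}] only 4 remains possible at r6c5, so r6c5=4.
Step 11. [r2c5∈{3}] r2c5 has the single candidate 3. So r2c5=3.
Step 12. [r5c4∈{6}] only 6 remains possible at r5c4, so r5c4=6.
Step 13. [r3c6∈{3}] r3c6's peers cover all but 3. So r3c6=3.
Step 14. [r2c3∈{2}] r2c3 has the single candidate 2, so r2c3=2.
Step 15. [r5c3∈{3}] r5c3's peers cover all but 3. So r5c3=3.
Step 16. [r1c4∈{1}] nothing but 1 survives at r1c4. So r1c4=1.
Step 17. [r6c3∈{5}] r6c3 is down to just 5, so r6c3=5.
Step 18. [r1c1∈{6}] r1c1 has the single candidate 6, so r1c1=6.
Step 19. [r5c5∈{2}] nothing but 2 survives at r5c5, so r5c5=2.
Step 20. [r6c2∈{6}] only 6 remains possible at r6c2 ⇒ r6c2=6.
Step 21. [r1c3∈{4}] r1c3's peers cover all but 4. So r1c3=4.
Step 22. [r1c5∈{5}] r1c5 has the single candidate 5 ⇒ r1c5=5.

Answer: 6 3 4 1 5 2 / 5 1 2 4 3 6 / 4 5 1 2 6 3 / 3 2 6 5 1 4 / 1 4 3 6 2 5 / 2 6 5 3 4 1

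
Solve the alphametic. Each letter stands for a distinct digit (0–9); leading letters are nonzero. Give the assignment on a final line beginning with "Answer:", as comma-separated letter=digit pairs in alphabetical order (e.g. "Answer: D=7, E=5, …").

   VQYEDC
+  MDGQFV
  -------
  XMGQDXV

Step 1. [col 1: C + V ≡ V (mod 10)] column 1: given nothing yet, carry-in 0, and all letters distinct, none taken yet, C+V≡V (mod 10) forces C=0. So C=0.
Step 2. [col 1: C + V ≡ V (mod 10)] column 1 (C + V ≡ V (mod 10), carry-in 0) doesn't pin V yet; pick V=9 and continue. So V=9.
Step 3. [col 2: D + F ≡ X (mod 10)] several values work for D in column 2 (D + F ≡ X (mod 10), carry-in 0); try D=6, so D=6.
Step 4. [col 2: D + F ≡ X (mod 10)] F=5 is one option consistent with column 2 (D + F ≡ X (mod 10), carry-in 0) — take it. So F=5.
Step 5. [col 2: D + F ≡ X (mod 10)] in column 2 we have D+F≡X with carry-in 0; given D=6, F=5 and digits 0,5,6,9 already taken and all letters distinct, that pins X to 1. So X=1.
Step 6. [col 3: E + Q ≡ D (mod 10)] E=7 is one option consistent with column 3 (E + Q ≡ D (mod 10), carry-in 1) — take it. So E=7.
Step 7. [col 3: E + Q ≡ D (mod 10)] column 3: given E=7, D=6, carry-in 1, and digits 0,1,5,6,7,9 already taken and all letters distinct, E+Q≡D (mod 10) forces Q=8 ⇒ Q=8.
Step 8. [col 4: Y + G ≡ Q (mod 10)] no forcing yet in column 4 (carry-in 1); G=4 is free and consistent — try it, so G=4.
Step 9. [col 4: Y + G ≡ Q (mod 10)] column 4: given G=4, Q=8, carry-in 1, and digits 0,1,4,5,6,7,8,9 already taken and all letters distinct, Y+G≡Q (mod 10) forces Y=3. So Y=3.
Step 10. [col 6: V + M ≡ M (mod 10)] column 6: given V=9, carry-in 1, and digits 0,1,3,4,5,6,7,8,9 already taken and all letters distinct, V+M≡M (mod 10) forces M=2 ⇒ M=2.

Answer: C=0, D=6, E=7, F=5, G=4, M=2, Q=8, V=9, X=1, Y=3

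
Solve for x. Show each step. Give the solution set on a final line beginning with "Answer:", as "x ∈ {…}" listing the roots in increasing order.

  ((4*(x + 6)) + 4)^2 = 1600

Step 1. [((4*(x + 6)) + 4)^2 = 1600] 1600 ≥ 0, LHS is (·)² — take ±√ ⇒ sqrt: (4*(x + 6)) + 4 = 40 or -40.
Step 2. [(4*(x + 6)) + 4 = 40 or -40] peel the +4: subtract 4 from each side ⇒ sub: 4*(x + 6) = 36 or -44.
Step 3. [4*(x + 6) = 36 or -44] 4 out front; divide by 4. So div: x + 6 = 9 or -11.
Step 4. [x + 6 = 9 or -11] +6 is outermost — subtract 6 both sides, so sub: x = 3 or -17.

Answer: x ∈ {-17, 3}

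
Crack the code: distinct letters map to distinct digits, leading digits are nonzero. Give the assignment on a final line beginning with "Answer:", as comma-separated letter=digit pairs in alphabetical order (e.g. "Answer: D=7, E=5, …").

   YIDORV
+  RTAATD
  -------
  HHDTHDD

Step 1. [col 1: V + D ≡ D (mod 10)] from column 1 (nothing yet, carry-in 0, all letters distinct, none taken yet): V must equal 0. So V=0.
Step 2. [col 1: V + D ≡ D (mod 10)] no forcing yet in column 1 (carry-in 0); D=7 is free and consistent — try it ⇒ D=7.
Step 3. [col 2: R + T ≡ D (mod 10)] several values work for T in column 2 (R + T ≡ D (mod 10), carry-in 0); try T=4. So T=4.
Step 4. [col 2: R + T ≡ D (mod 10)] from column 2 (T=4, D=7, carry-in 0, digits 0,4,7 already taken and all letters distinct): R must equal 3, so R=3.
Step 5. [col 3: O + A ≡ H (mod 10)] no forcing yet in column 3 (carry-in 0); O=5 is free and consistent — try it, so O=5.
Step 6. [col 3: O + A ≡ H (mod 10)] A=6 is one option consistent with column 3 (O + A ≡ H (mod 10), carry-in 0) — take it. So A=6.
Step 7. [col 3: O + A ≡ H (mod 10)] column 3: given O=5, A=6, carry-in 0, and digits 0,3,4,5,6,7 already taken and all letters distinct, O+A≡H (mod 10) forces H=1 ⇒ H=1.
Step 8. [col 5: I + T ≡ D (mod 10)] column 5 reads I+T+carry(1)=D with T=4, D=7; with digits 0,1,3,4,5,6,7 already taken and all letters distinct, the only value for I is 2, so I=2.
Step 9. [col 6: Y + R ≡ H (mod 10)] in column 6 we have Y+R≡H with carry-in 0; given R=3, H=1 and digits 0,1,2,3,4,5,6,7 already taken and all letters distinct, that pins Y to 8, so Y=8.

Answer: A=6, D=7, H=1, I=2, O=5, R=3, T=4, V=0, Y=8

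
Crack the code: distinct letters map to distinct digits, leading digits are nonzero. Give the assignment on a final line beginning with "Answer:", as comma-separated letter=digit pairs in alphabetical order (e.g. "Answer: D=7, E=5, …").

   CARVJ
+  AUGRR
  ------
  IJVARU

Step 1. [I] I is the leading digit of a 6-digit sum of two 5-digit numbers; the final carry is exactly 1, so I=1.
Step 2. [col 1: J + R ≡ U (mod 10)] column 1 (J + R ≡ U (mod 10), carry-in 0) doesn't pin U yet; pick U=6 and continue. So U=6.
Step 3. [col 1: J + R ≡ U (mod 10)] several values work for J in column 1 (J + R ≡ U (mod 10), carry-in 0); try J=2 ⇒ J=2.
Step 4. [col 1: J + R ≡ U (mod 10)] from column 1 (J=2, U=6, carry-in 0, digits 1,2,6 already taken and all letters distinct): R must equal 4. So R=4.
Step 5. [col 2: V + R ≡ R (mod 10)] from column 2 (R=4, carry-in 0, digits 1,2,4,6 already taken and all letters distinct): V must equal 0. So V=0.
Step 6. [col 3: R + G ≡ A (mod 10)] A=3 is one option consistent with column 3 (R + G ≡ A (mod 10), carry-in 0) — take it ⇒ A=3.
Step 7. [col 3: R + G ≡ A (mod 10)] column 3: given R=4, A=3, carry-in 0, and digits 0,1,2,3,4,6 already taken and all letters distinct, R+G≡A (mod 10) forces G=9, so G=9.
Step 8. [col 5: C + A ≡ J (mod 10)] column 5 reads C+A+carry(1)=J with A=3, J=2; with digits 0,1,2,3,4,6,9 already taken and all letters distinct, the only value for C is 8, so C=8.

Answer: A=3, C=8, G=9, I=1, J=2, R=4, U=6, V=0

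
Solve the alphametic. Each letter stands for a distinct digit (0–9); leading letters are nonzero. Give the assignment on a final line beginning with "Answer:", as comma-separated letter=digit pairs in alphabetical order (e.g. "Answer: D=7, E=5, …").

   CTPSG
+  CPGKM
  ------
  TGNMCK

Step 1. [col 1: G + M ≡ K (mod 10)] no forcing yet in column 1 (carry-in 0); G=6 is free and consistent — try it. So G=6.
Step 2. [col 1: G + M ≡ K (mod 10)] column 1 (G + M ≡ K (mod 10), carry-in 0) doesn't pin M yet; pick M=9 and continue. So M=9.
Step 3. [T] the sum has 6 digits but both addends have 5; that extra leading digit T is the final carry, namely 1. So T=1.
Step 4. [col 1: G + M ≡ K (mod 10)] from column 1 (G=6, M=9, carry-in 0, digits 1,6,9 already taken and all letters distinct): K must equal 5. So K=5.
Step 5. [col 2: S + K ≡ C (mod 10)] S=2 is one option consistent with column 2 (S + K ≡ C (mod 10), carry-in 1) — take it, so S=2.
Step 6. [col 2: S + K ≡ C (mod 10)] in column 2 we have S+K≡C with carry-in 1; given S=2, K=5 and digits 1,2,5,6,9 already taken and all letters distinct, that pins C to 8. So C=8.
Step 7. [col 3: P + G ≡ M (mod 10)] column 3 reads P+G+carry(0)=M with G=6, M=9; with digits 1,2,5,6,8,9 already taken and all letters distinct, the only value for P is 3 ⇒ P=3.
Step 8. [col 4: T + P ≡ N (mod 10)] column 4: given T=1, P=3, carry-in 0, and digits 1,2,3,5,6,8,9 already taken and all letters distinct, T+P≡N (mod 10) forces N=4 ⇒ N=4.

Answer: C=8, G=6, K=5, M=9, N=4, P=3, S=2, T=1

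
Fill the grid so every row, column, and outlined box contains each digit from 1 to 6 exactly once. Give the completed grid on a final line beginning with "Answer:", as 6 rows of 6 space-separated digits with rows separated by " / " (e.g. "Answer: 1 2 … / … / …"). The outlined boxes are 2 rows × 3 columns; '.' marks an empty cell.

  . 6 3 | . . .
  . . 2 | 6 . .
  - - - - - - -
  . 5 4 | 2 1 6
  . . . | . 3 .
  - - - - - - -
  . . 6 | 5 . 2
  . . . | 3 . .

Step 1. [r5c5∈{4}] r5c5 is down to just 4 ⇒ r5c5=4.
Step 2. [r6c6∈{1}] r6c6 has the single candidate 1. So r6c6=1.
Step 3. [r2c5∈{5}] only 5 remains possible at r2c5 ⇒ r2c5=5.
Step 4. [r1c6∈{4}] r1c6 has the single candidate 4 ⇒ r1c6=4.
Step 5. [r4c3∈{1}] only 1 remains possible at r4c3, so r4c3=1.
Step 6. [r1c1∈{1,5}] 5 has one home in row 1: r1c1, so r1c1=5.
Step 7. [r4c2∈{2}] r4c2's peers cover all but 2 ⇒ r4c2=2.
Step 8. [r6c2∈{4}] r6c2 is down to just 4. So r6c2=4.
Step 9. [r2c2∈{1}] r2c2's peers cover all but 1 ⇒ r2c2=1.
Step 10. [r3c1∈{3}] r3c1 is down to just 3, so r3c1=3.
Step 11. [r2c1∈{4}] only 4 remains possible at r2c1, so r2c1=4.
Step 12. [r6c3∈{5}] nothing but 5 survives at r6c3 ⇒ r6c3=5.
Step 13. [r6c1∈{2}] only 2 remains possible at r6c1, so r6c1=2.
Step 14. [r4c6∈{5}] only 5 remains possible at r4c6 ⇒ r4c6=5.
Step 15. [r2c6∈{3}] r2c6 has the single candidate 3, so r2c6=3.
Step 16. [r1c5∈{2}] only 2 remains possible at r1c5. So r1c5=2.
Step 17. [r5c2∈{3}] r5c2 has the single candidate 3 ⇒ r5c2=3.
Step 18. [r4c1∈{6}] r4c1 has the single candidate 6 ⇒ r4c1=6.
Step 19. [r1c4∈{1}] only 1 remains possible at r1c4 ⇒ r1c4=1.
Step 20. [r5c1∈{1}] nothing but 1 survives at r5c1, so r5c1=1.
Step 21. [r6c5∈{6}] only 6 remains possible at r6c5, so r6c5=6.
Step 22. [r4c4∈{4}] nothing but 4 survives at r4c4. So r4c4=4.

Answer: 5 6 3 1 2 4 / 4 1 2 6 5 3 / 3 5 4 2 1 6 / 6 2 1 4 3 5 / 1 3 6 5 4 2 / 2 4 5 3 6 1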